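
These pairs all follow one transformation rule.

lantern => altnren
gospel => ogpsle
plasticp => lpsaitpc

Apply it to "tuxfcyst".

utfxycts

The pattern: swap each adjacent pair of characters (1↔2, 3↔4, ...).
"tuxfcyst" → "utfxycts".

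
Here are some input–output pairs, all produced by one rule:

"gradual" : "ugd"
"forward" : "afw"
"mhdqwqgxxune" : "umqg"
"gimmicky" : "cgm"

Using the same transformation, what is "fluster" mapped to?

Looking at the pairs, the operation is to move the last 3 characters to the front (rotate right by 3), then keep one character in every 3, starting at position 1 (positions 1st, 4th, 7th, ...).
On "fluster": the first step gives "terflus", and the second then gives "tfs".

tfs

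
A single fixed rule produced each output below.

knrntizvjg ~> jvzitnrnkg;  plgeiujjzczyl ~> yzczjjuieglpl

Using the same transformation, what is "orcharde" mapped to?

drahcroe

In each case the input is transformed by: reverse the string, then move the first character to the end.
Applying that to "orcharde" gives "drahcroe".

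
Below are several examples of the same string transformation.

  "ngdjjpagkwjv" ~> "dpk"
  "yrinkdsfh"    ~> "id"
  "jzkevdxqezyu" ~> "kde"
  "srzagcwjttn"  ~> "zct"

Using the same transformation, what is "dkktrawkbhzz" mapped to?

Rule — delete the last 2 characters, then keep one character in every 3, starting at position 3 (positions 3rd, 6th, 9th, ...).
On "dkktrawkbhzz" that produces "kab".

kab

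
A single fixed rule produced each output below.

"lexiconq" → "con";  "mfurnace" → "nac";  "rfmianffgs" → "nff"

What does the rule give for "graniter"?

Rule — swap the front and back halves of the string, then keep only the first 3 characters.
Starting from "graniter": after the first operation, "itergran"; after the second, "ite".

ite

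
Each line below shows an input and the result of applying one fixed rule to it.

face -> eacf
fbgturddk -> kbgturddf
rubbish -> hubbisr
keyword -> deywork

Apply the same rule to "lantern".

nanterl

The transformation: swap the first and last characters.
"lantern" → "nanterl".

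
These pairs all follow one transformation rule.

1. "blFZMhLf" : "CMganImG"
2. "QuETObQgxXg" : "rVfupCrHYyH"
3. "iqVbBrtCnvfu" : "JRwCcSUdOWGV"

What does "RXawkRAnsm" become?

The transformation: flip the case of every letter, then shift every letter 1 place forward in the alphabet (wrapping around).
"RXawkRAnsm" → "rxAWKraNSM" → "syBXLsbOTN".

syBXLsbOTN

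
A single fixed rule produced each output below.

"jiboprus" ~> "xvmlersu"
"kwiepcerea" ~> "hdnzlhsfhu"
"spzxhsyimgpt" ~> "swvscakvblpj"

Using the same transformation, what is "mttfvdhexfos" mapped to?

The rule is to move the last 2 characters to the front (rotate right by 2), then shift every letter 3 places forward in the alphabet (wrapping around).
For "mttfvdhexfos" the result is "rvpwwiygkhai".

rvpwwiygkhai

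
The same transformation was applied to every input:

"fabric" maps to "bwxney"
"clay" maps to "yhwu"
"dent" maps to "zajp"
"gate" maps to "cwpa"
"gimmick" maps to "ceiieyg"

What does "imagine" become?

Rule — shift every letter 4 places backward in the alphabet (wrapping around).
"imagine" → "eiwceja".

eiwceja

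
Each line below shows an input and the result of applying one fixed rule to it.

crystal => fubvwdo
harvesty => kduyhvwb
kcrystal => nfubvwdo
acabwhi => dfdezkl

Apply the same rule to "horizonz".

Rule — shift every letter 3 places forward in the alphabet (wrapping around).
"horizonz" → "krulcrqc".

krulcrqc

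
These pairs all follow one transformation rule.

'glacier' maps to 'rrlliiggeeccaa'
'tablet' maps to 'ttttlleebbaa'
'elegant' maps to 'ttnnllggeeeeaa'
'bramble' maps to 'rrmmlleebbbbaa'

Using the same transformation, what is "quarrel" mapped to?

The transformation: double every character, then sort the characters into reverse alphabetical order.
Working it through for "quarrel": intermediate "qquuaarrrreell", final "uurrrrqqlleeaa".
(Check on "elegant": → "eelleeggaanntt" → "ttnnllggeeeeaa" ✓)

uurrrrqqlleeaa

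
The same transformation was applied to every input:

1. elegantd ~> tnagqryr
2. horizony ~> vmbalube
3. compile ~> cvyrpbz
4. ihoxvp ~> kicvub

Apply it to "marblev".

oyrizne

The rule is to shift every letter 13 places forward in the alphabet (wrapping around) — i.e. ROT13, then move the first 3 characters to the end (rotate left by 3).
"marblev" → "zneoyri" → "oyrizne".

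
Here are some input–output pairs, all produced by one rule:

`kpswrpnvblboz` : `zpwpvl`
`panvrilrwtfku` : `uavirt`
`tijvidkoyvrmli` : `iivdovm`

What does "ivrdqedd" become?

dvde

Each output is the input with this applied: move the last 2 characters to the front (rotate right by 2), then keep every other character starting from the second (positions 2nd, 4th, 6th, ...).
Applying that to "ivrdqedd" gives "dvde".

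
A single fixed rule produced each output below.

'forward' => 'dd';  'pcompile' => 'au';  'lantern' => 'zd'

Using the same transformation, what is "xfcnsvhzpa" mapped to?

ohb

What's happening: keep one character in every 3, starting at position 3 (positions 3rd, 6th, 9th, ...), then shift every letter 12 places forward in the alphabet (wrapping around).
For "xfcnsvhzpa", step one produces "cvp"; step two turns that into "ohb".
(Check on "pcompile": → "oi" → "au" ✓)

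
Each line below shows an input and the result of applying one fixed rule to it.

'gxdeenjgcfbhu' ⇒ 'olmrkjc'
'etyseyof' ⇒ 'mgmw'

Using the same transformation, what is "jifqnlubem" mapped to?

rnvcm

In each case the input is transformed by: shift every letter 8 places forward in the alphabet (wrapping around), then keep every other character starting from the first (positions 1st, 3rd, 5th, ...).
On "jifqnlubem": the first step gives "rqnyvtcjmu", and the second then gives "rnvcm".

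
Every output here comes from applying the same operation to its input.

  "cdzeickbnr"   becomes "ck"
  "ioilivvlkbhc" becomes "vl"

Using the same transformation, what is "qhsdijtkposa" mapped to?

tk

In each case the input is transformed by: swap the front and back halves of the string, then keep only the first 2 characters.
"qhsdijtkposa" → "tk".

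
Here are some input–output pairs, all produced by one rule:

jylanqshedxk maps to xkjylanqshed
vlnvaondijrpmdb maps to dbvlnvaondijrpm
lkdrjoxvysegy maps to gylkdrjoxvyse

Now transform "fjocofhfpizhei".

What's happening: move the last 2 characters to the front (rotate right by 2).
So "fjocofhfpizhei" becomes "eifjocofhfpizh".

eifjocofhfpizh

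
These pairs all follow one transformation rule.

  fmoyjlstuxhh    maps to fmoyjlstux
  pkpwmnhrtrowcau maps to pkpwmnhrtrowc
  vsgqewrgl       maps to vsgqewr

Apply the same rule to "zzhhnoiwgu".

zzhhnoiw

The pattern: delete the last 2 characters.
For "zzhhnoiwgu" the result is "zzhhnoiw".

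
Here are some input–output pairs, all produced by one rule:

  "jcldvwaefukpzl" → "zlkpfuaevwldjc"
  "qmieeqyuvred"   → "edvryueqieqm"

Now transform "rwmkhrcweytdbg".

What's happening: swap each adjacent pair of characters (1↔2, 3↔4, ...), then reverse the string.
For "rwmkhrcweytdbg", step one produces "wrkmrhwcyedtgb"; step two turns that into "bgtdeycwhrmkrw".

bgtdeycwhrmkrw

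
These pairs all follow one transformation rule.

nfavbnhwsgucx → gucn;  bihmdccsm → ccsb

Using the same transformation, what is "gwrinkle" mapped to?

nklg

The pattern: swap the first and last characters, then keep only the last 4 characters.
For "gwrinkle", step one produces "ewrinklg"; step two turns that into "nklg".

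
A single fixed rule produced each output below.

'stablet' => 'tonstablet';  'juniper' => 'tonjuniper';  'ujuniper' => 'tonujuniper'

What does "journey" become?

tonjourney

In each case the input is transformed by: prepend "ton".
Doing the same to "journey": "tonjourney".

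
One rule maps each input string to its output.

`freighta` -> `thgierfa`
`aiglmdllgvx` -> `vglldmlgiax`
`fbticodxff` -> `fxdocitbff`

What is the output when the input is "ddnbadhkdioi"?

The rule is to reverse the string, then move the first character to the end.
Working it through for "ddnbadhkdioi": intermediate "ioidkhdabndd", final "oidkhdabnddi".

oidkhdabnddi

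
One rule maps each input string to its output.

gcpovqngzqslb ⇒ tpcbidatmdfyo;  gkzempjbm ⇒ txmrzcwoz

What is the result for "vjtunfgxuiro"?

Each output is the input with this applied: shift every letter 13 places forward in the alphabet (wrapping around) — i.e. ROT13.
So "vjtunfgxuiro" becomes "iwghastkhveb".

iwghastkhveb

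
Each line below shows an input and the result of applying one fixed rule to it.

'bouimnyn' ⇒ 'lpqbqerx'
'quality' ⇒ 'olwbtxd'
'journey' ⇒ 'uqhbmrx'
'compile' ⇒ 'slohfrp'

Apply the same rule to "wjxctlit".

The pattern: shift every letter 3 places forward in the alphabet (wrapping around), then move the first 3 characters to the end (rotate left by 3).
Starting from "wjxctlit": after the first operation, "zmafwolw"; after the second, "fwolwzma".

fwolwzma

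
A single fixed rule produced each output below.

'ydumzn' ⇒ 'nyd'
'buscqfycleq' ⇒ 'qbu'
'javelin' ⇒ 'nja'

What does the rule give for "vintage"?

Rule — move the first 2 characters to the end (rotate left by 2), then keep only the last 3 characters.
On "vintage": the first step gives "ntagevi", and the second then gives "evi".

evi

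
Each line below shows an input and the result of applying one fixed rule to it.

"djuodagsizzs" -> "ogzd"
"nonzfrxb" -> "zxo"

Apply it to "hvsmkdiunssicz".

miscv

The pattern: move the first 2 characters to the end (rotate left by 2), then keep one character in every 3, starting at position 2 (positions 2nd, 5th, 8th, ...).
Starting from "hvsmkdiunssicz": after the first operation, "smkdiunssiczhv"; after the second, "miscv".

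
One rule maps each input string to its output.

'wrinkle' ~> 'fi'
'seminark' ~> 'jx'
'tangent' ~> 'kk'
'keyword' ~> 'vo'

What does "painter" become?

The rule is to shift every letter 3 places backward in the alphabet (wrapping around), then keep one character in every 3, starting at position 3 (positions 3rd, 6th, 9th, ...).
Starting from "painter": after the first operation, "mxfkqbo"; after the second, "fb".

fb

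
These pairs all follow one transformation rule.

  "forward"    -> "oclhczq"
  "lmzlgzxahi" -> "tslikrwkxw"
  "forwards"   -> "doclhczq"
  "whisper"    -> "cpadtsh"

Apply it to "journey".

jpycfzu

Rule — shift every letter 11 places forward in the alphabet (wrapping around), then reverse the string.
For "journey", step one produces "uzfcypj"; step two turns that into "jpycfzu".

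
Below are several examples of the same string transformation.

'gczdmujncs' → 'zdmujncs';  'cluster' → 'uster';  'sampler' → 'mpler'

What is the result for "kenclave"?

The rule is to delete the first 2 characters.
Doing the same to "kenclave": "nclave".

nclave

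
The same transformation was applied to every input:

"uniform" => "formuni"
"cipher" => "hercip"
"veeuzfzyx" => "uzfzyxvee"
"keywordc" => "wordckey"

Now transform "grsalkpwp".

alkpwpgrs

What's happening: move the first 3 characters to the end (rotate left by 3).
"grsalkpwp" → "alkpwpgrs".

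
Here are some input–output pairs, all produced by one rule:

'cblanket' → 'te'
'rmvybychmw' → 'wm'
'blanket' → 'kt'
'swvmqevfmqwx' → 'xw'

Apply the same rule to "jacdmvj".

mj

In each case the input is transformed by: swap each adjacent pair of characters (1↔2, 3↔4, ...), then keep only the last 2 characters.
For "jacdmvj", step one produces "ajdcvmj"; step two turns that into "mj".
(Check on "cblanket": → "bcalknte" → "te" ✓)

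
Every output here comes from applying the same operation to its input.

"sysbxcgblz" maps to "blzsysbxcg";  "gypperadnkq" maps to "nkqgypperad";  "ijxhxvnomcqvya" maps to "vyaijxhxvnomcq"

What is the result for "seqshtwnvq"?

nvqseqshtw

The rule is to move the last 3 characters to the front (rotate right by 3).
So "seqshtwnvq" becomes "nvqseqshtw".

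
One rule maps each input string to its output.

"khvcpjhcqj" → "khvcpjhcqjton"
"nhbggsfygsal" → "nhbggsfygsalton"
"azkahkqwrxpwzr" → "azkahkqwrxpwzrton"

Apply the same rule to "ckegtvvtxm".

Looking at the pairs, the operation is to append "ton".
"ckegtvvtxm" → "ckegtvvtxmton".

ckegtvvtxmton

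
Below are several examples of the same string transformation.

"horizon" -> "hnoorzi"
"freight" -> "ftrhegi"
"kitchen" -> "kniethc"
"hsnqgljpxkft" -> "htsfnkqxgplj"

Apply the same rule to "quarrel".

qluearr

The rule is to take characters alternately from the front and the back (1st, last, 2nd, 2nd-last, ...).
"quarrel" → "qluearr".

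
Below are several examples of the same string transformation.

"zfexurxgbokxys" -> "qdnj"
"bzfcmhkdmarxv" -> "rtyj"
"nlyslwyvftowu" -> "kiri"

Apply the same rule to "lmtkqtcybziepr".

The rule is to keep one character in every 3, starting at position 3 (positions 3rd, 6th, 9th, ...), then shift every letter 12 places forward in the alphabet (wrapping around).
For "lmtkqtcybziepr" the result is "ffnq".
(Check on "bzfcmhkdmarxv": → "fhmx" → "rtyj" ✓)

ffnq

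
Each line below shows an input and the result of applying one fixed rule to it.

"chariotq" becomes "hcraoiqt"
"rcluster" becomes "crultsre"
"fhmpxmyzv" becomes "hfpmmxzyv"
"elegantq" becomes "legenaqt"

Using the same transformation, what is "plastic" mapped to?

lpsaitc

What's happening: swap each adjacent pair of characters (1↔2, 3↔4, ...).
For "plastic" the result is "lpsaitc".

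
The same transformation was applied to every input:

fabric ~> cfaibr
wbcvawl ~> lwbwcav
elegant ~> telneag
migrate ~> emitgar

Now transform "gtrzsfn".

The transformation: swap the first and last characters, then take characters alternately from the front and the back (1st, last, 2nd, 2nd-last, ...).
Applying both steps to "gtrzsfn": "ntrzsfg", then "ngtfrsz".
(Check on "fabric": → "cabrif" → "cfaibr" ✓)

ngtfrsz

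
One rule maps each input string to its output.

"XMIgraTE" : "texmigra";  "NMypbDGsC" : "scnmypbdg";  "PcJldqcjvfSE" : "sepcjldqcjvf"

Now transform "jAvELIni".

Each output is the input with this applied: move the last 2 characters to the front (rotate right by 2), then convert every letter to lowercase.
"jAvELIni" → "nijAvELI" → "nijaveli".

nijaveli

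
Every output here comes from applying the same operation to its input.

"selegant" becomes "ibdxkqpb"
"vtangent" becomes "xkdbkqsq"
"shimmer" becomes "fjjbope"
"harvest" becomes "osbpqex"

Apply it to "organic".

dxkfzlo

Rule — shift every letter 3 places backward in the alphabet (wrapping around), then move the first 2 characters to the end (rotate left by 2).
"organic" → "lodxkfz" → "dxkfzlo".
(Check on "harvest": → "exosbpq" → "osbpqex" ✓)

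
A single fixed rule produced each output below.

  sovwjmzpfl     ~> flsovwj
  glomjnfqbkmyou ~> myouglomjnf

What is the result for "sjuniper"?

Looking at the pairs, the operation is to swap the front and back halves of the string, then delete the first 3 characters.
Applying that to "sjuniper" gives "rsjun".

rsjun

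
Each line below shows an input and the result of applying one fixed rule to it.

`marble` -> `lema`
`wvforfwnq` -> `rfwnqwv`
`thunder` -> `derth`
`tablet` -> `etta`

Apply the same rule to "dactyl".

Each output is the input with this applied: move the first 2 characters to the end (rotate left by 2), then delete the first 2 characters.
Starting from "dactyl": after the first operation, "ctylda"; after the second, "ylda".
(Check on "tablet": → "bletta" → "etta" ✓)

ylda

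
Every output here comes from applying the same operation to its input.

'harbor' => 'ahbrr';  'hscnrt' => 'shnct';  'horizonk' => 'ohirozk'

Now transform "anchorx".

Looking at the pairs, the operation is to swap each adjacent pair of characters (1↔2, 3↔4, ...), then delete the last character.
On "anchorx": the first step gives "nahcrox", and the second then gives "nahcro".

nahcro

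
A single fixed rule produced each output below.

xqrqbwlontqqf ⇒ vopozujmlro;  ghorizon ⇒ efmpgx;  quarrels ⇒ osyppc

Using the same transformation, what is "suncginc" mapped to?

qslaeg

The rule is to shift every letter 2 places backward in the alphabet (wrapping around), then delete the last 2 characters.
On "suncginc" that produces "qslaeg".
(Check on "ghorizon": → "efmpgxml" → "efmpgx" ✓)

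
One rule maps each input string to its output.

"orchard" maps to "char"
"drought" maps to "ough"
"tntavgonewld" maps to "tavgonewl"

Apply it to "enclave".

What's happening: move the last character to the front, then delete the first 3 characters.
For "enclave", step one produces "eenclav"; step two turns that into "clav".

clav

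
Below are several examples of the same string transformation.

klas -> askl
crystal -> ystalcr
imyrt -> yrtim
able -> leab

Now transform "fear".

arfe

In each case the input is transformed by: move the first 2 characters to the end (rotate left by 2).
On "fear" that produces "arfe".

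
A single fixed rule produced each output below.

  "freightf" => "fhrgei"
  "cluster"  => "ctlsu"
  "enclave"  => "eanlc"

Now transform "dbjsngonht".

What's happening: delete the last 2 characters, then take characters alternately from the front and the back (1st, last, 2nd, 2nd-last, ...).
"dbjsngonht" → "dnbojgsn".

dnbojgsn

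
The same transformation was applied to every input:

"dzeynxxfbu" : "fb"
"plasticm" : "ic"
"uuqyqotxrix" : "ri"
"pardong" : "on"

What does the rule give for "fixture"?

The rule is to move the last 3 characters to the front (rotate right by 3), then keep only the first 2 characters.
For "fixture" the result is "ur".

ur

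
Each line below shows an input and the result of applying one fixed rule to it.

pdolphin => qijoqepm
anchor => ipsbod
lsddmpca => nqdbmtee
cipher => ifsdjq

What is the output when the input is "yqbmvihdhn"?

The rule is to shift every letter 1 place forward in the alphabet (wrapping around), then swap the front and back halves of the string.
Doing the same to "yqbmvihdhn": "jieiozrcnw".

jieiozrcnw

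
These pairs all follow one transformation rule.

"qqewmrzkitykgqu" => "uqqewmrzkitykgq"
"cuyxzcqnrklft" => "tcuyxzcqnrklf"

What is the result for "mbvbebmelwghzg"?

The rule is to move the last character to the front.
"mbvbebmelwghzg" → "gmbvbebmelwghz".

gmbvbebmelwghz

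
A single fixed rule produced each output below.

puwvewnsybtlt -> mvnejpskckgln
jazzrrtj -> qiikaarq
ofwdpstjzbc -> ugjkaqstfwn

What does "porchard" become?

In each case the input is transformed by: move the first 3 characters to the end (rotate left by 3), then shift every letter 9 places backward in the alphabet (wrapping around).
"porchard" → "chardpor" → "tyriugfi".

tyriugfi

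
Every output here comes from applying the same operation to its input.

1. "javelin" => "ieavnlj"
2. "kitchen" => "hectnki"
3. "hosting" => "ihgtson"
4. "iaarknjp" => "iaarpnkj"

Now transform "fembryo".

febyrom

What's happening: sort the characters into reverse alphabetical order, then move the last 3 characters to the front (rotate right by 3).
On "fembryo": the first step gives "yromfeb", and the second then gives "febyrom".
(Check on "hosting": → "tsonihg" → "ihgtson" ✓)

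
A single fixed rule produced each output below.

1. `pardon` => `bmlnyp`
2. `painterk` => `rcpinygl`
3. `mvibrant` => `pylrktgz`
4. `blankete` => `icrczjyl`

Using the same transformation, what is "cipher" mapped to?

fcpagn

In each case the input is transformed by: shift every letter 2 places backward in the alphabet (wrapping around), then swap the front and back halves of the string.
Working it through for "cipher": intermediate "agnfcp", final "fcpagn".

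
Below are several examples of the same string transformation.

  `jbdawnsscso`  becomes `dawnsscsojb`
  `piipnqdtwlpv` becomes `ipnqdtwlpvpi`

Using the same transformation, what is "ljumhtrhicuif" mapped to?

Rule — move the first 2 characters to the end (rotate left by 2).
Doing the same to "ljumhtrhicuif": "umhtrhicuiflj".

umhtrhicuiflj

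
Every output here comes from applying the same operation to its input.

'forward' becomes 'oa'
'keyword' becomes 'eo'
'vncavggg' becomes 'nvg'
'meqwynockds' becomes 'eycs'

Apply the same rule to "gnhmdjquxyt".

Looking at the pairs, the operation is to keep one character in every 3, starting at position 2 (positions 2nd, 5th, 8th, ...).
Doing the same to "gnhmdjquxyt": "ndut".

ndut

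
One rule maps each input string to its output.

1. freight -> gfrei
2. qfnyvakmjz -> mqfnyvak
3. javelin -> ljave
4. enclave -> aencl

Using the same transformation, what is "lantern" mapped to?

elant

What's happening: delete the last 2 characters, then move the last character to the front.
Applying both steps to "lantern": "lante", then "elant".
(Check on "freight": → "freig" → "gfrei" ✓)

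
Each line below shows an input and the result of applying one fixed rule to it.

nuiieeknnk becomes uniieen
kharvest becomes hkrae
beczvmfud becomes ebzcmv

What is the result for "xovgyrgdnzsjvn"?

Looking at the pairs, the operation is to swap each adjacent pair of characters (1↔2, 3↔4, ...), then delete the last 3 characters.
"xovgyrgdnzsjvn" → "oxgvrydgznj".

oxgvrydgznj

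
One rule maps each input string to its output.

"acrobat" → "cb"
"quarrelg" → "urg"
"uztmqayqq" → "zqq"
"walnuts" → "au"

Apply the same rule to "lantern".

The rule is to keep one character in every 3, starting at position 2 (positions 2nd, 5th, 8th, ...).
For "lantern" the result is "ae".

ae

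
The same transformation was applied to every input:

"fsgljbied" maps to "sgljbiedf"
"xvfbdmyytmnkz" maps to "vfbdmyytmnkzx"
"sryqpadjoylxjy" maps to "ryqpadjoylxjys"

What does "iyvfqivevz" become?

yvfqivevzi

Each output is the input with this applied: move the first character to the end.
"iyvfqivevz" → "yvfqivevzi".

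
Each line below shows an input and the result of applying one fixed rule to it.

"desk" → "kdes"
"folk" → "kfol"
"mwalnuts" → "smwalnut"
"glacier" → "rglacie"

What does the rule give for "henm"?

mhen

What's happening: move the last character to the front.
"henm" → "mhen".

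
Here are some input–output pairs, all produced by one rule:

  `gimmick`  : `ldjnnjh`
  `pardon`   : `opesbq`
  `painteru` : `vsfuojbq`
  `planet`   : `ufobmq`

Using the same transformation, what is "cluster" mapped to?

sfutvmd

The pattern: shift every letter 1 place forward in the alphabet (wrapping around), then reverse the string.
Starting from "cluster": after the first operation, "dmvtufs"; after the second, "sfutvmd".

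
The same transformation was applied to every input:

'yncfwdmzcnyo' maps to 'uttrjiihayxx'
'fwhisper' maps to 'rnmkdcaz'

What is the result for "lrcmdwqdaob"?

rmljhgyyxwv

The transformation: sort the characters into reverse alphabetical order, then shift every letter 5 places backward in the alphabet (wrapping around).
On "lrcmdwqdaob": the first step gives "wrqomlddcba", and the second then gives "rmljhgyyxwv".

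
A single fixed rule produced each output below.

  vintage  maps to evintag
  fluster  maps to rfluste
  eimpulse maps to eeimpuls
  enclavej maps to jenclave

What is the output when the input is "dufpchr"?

The rule is to move the last character to the front.
For "dufpchr" the result is "rdufpch".

rdufpch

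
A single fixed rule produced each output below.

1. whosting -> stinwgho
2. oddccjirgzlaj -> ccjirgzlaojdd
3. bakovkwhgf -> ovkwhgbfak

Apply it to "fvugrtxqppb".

Looking at the pairs, the operation is to swap the first and last characters, then move the first 3 characters to the end (rotate left by 3).
Working it through for "fvugrtxqppb": intermediate "bvugrtxqppf", final "grtxqppfbvu".

grtxqppfbvu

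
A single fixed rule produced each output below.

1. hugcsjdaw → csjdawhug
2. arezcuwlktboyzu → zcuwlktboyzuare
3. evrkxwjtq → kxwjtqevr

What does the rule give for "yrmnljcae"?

Rule — move the first 3 characters to the end (rotate left by 3).
Doing the same to "yrmnljcae": "nljcaeyrm".

nljcaeyrm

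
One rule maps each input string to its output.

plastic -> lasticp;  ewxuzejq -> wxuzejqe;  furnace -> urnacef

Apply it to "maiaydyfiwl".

Rule — move the first character to the end.
On "maiaydyfiwl" that produces "aiaydyfiwlm".

aiaydyfiwlm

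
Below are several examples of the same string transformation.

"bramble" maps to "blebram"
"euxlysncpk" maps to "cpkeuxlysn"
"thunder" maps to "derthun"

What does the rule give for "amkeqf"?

eqfamk

What's happening: move the last 3 characters to the front (rotate right by 3).
"amkeqf" → "eqfamk".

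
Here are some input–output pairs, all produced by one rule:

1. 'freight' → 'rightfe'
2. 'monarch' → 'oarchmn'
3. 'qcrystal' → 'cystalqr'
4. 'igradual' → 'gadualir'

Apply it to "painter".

anterpi

The transformation: move the first 2 characters to the end (rotate left by 2), then swap the first and last characters.
Starting from "painter": after the first operation, "interpa"; after the second, "anterpi".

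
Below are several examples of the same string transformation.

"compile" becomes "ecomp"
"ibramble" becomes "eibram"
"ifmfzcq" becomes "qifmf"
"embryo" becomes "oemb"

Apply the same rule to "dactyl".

What's happening: move the last character to the front, then delete the last 2 characters.
On "dactyl": the first step gives "ldacty", and the second then gives "ldac".

ldac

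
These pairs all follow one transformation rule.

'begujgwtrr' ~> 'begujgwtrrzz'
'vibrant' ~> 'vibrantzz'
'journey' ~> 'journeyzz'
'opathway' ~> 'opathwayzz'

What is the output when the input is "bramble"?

Rule — append "zz".
Doing the same to "bramble": "bramblezz".

bramblezz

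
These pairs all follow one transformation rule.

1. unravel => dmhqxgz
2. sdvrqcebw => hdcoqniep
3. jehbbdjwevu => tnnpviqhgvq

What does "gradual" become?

mpgmxsd

Each output is the input with this applied: shift every letter 12 places forward in the alphabet (wrapping around), then move the first 2 characters to the end (rotate left by 2).
Starting from "gradual": after the first operation, "sdmpgmx"; after the second, "mpgmxsd".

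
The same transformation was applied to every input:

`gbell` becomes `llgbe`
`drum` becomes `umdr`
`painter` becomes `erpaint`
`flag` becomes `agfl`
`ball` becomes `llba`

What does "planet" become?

etplan

The transformation: move the last 2 characters to the front (rotate right by 2).
"planet" → "etplan".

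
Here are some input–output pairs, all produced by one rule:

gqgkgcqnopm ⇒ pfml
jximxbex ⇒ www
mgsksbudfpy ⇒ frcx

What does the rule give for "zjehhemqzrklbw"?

Looking at the pairs, the operation is to keep one character in every 3, starting at position 2 (positions 2nd, 5th, 8th, ...), then shift every letter 1 place backward in the alphabet (wrapping around).
On "zjehhemqzrklbw": the first step gives "jhqkw", and the second then gives "igpjv".

igpjv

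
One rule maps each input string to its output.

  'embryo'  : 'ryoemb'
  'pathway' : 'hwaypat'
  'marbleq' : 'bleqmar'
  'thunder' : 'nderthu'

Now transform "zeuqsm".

qsmzeu

Looking at the pairs, the operation is to move the first 3 characters to the end (rotate left by 3).
On "zeuqsm" that produces "qsmzeu".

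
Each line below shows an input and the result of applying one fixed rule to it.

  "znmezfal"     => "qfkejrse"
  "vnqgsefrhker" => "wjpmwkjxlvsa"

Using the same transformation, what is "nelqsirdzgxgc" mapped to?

hlcleiwnxvqjs

The pattern: reverse the string, then shift every letter 5 places forward in the alphabet (wrapping around).
Working it through for "nelqsirdzgxgc": intermediate "cgxgzdrisqlen", final "hlcleiwnxvqjs".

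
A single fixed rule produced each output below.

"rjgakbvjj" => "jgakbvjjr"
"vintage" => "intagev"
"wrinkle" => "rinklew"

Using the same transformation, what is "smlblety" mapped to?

The pattern: move the first character to the end.
Doing the same to "smlblety": "mlbletys".

mlbletys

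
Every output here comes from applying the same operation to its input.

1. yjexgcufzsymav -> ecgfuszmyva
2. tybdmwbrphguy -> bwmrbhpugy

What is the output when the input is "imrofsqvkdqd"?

rsfvqdkdq

In each case the input is transformed by: swap each adjacent pair of characters (1↔2, 3↔4, ...), then delete the first 3 characters.
Working it through for "imrofsqvkdqd": intermediate "miorsfvqdkdq", final "rsfvqdkdq".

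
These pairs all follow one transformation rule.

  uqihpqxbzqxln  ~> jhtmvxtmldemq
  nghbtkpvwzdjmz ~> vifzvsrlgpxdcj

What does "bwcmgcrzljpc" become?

ylfhvnyciysx

In each case the input is transformed by: shift every letter 4 places backward in the alphabet (wrapping around), then reverse the string.
For "bwcmgcrzljpc", step one produces "xsyicynvhfly"; step two turns that into "ylfhvnyciysx".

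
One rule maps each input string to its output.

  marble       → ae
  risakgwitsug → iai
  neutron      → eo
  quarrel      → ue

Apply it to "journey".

In each case the input is transformed by: keep every other character starting from the second (positions 2nd, 4th, 6th, ...), then keep only the vowels.
Applying both steps to "journey": "ore", then "oe".

oe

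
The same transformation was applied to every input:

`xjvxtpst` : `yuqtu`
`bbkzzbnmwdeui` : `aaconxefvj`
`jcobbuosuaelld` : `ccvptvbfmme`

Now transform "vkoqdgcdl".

rehdem

In each case the input is transformed by: delete the first 3 characters, then shift every letter 1 place forward in the alphabet (wrapping around).
Starting from "vkoqdgcdl": after the first operation, "qdgcdl"; after the second, "rehdem".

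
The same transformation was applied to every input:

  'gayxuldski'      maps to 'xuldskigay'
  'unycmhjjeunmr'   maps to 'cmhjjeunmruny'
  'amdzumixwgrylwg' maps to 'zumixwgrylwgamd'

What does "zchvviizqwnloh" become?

The pattern: move the first 3 characters to the end (rotate left by 3).
On "zchvviizqwnloh" that produces "vviizqwnlohzch".

vviizqwnlohzch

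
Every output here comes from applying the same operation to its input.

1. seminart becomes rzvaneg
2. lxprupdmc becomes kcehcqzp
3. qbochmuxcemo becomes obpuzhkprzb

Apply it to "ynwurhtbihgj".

Each output is the input with this applied: delete the first character, then shift every letter 13 places forward in the alphabet (wrapping around) — i.e. ROT13.
Doing the same to "ynwurhtbihgj": "ajheugovutw".

ajheugovutw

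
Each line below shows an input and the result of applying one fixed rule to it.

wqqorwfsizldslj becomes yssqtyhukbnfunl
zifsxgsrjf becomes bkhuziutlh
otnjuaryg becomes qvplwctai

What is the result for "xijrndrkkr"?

What's happening: shift every letter 2 places forward in the alphabet (wrapping around).
On "xijrndrkkr" that produces "zkltpftmmt".

zkltpftmmt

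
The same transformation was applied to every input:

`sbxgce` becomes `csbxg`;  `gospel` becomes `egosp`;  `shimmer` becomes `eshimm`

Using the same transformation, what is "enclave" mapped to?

vencla

In each case the input is transformed by: delete the last character, then move the last character to the front.
Working it through for "enclave": intermediate "enclav", final "vencla".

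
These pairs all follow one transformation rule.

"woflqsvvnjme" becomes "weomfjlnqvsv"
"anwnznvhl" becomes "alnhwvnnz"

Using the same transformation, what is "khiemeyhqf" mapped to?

The pattern: take characters alternately from the front and the back (1st, last, 2nd, 2nd-last, ...).
Applying that to "khiemeyhqf" gives "kfhqiheyme".

kfhqiheyme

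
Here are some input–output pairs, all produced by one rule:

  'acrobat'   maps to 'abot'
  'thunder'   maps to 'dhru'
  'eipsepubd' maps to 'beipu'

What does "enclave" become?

Each output is the input with this applied: sort the characters into alphabetical order, then keep every other character starting from the first (positions 1st, 3rd, 5th, ...).
Applying both steps to "enclave": "aceelnv", then "aelv".

aelv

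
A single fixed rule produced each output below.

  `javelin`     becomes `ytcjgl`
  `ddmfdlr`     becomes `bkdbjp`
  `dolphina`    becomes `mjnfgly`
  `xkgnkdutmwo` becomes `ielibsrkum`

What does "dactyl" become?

The pattern: delete the first character, then shift every letter 2 places backward in the alphabet (wrapping around).
Starting from "dactyl": after the first operation, "actyl"; after the second, "yarwj".
(Check on "javelin": → "avelin" → "ytcjgl" ✓)

yarwj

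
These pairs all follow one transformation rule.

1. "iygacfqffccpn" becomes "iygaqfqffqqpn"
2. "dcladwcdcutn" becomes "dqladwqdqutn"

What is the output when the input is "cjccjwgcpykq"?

Each output is the input with this applied: replace every "c" with "q".
On "cjccjwgcpykq" that produces "qjqqjwgqpykq".

qjqqjwgqpykq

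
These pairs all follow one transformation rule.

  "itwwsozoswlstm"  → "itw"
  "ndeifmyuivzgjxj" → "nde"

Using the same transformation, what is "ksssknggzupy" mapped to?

kss

The pattern: keep only the first 3 characters.
"ksssknggzupy" → "kss".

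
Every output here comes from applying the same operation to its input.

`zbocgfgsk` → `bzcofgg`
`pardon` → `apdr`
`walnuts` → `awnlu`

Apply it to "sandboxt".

In each case the input is transformed by: delete the last 2 characters, then swap each adjacent pair of characters (1↔2, 3↔4, ...).
On "sandboxt" that produces "asdnob".

asdnob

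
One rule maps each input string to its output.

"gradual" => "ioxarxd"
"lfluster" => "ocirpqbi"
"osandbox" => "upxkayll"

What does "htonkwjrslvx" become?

Rule — swap the first and last characters, then shift every letter 3 places backward in the alphabet (wrapping around).
Applying both steps to "htonkwjrslvx": "xtonkwjrslvh", then "uqlkhtgopise".

uqlkhtgopise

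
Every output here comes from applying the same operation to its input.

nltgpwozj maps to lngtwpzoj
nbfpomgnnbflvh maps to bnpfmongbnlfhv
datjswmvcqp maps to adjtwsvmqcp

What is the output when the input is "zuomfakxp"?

uzmoafxkp

The pattern: swap each adjacent pair of characters (1↔2, 3↔4, ...).
For "zuomfakxp" the result is "uzmoafxkp".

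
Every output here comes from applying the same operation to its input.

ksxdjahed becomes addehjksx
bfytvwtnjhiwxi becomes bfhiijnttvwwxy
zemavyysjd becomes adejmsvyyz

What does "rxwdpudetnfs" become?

The pattern: sort the characters into alphabetical order.
Doing the same to "rxwdpudetnfs": "ddefnprstuwx".

ddefnprstuwx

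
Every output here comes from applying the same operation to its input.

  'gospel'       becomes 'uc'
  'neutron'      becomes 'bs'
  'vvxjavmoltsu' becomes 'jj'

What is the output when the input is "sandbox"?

Rule — shift every letter 12 places backward in the alphabet (wrapping around), then keep only the first 2 characters.
"sandbox" → "gobrpcl" → "go".
(Check on "vvxjavmoltsu": → "jjlxojaczhgi" → "jj" ✓)

go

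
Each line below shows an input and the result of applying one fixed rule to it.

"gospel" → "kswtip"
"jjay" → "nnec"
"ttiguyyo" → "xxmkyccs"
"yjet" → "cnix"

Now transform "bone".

fsri

In each case the input is transformed by: shift every letter 4 places forward in the alphabet (wrapping around).
Applying that to "bone" gives "fsri".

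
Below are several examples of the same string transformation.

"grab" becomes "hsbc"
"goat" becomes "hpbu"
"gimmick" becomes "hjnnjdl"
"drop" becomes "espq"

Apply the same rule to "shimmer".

tijnnfs

What's happening: shift every letter 1 place forward in the alphabet (wrapping around).
For "shimmer" the result is "tijnnfs".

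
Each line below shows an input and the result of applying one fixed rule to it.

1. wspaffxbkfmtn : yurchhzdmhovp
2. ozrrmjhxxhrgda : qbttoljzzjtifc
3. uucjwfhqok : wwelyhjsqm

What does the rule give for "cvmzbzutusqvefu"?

exobdbwvwusxghw

Looking at the pairs, the operation is to shift every letter 2 places forward in the alphabet (wrapping around).
Applying that to "cvmzbzutusqvefu" gives "exobdbwvwusxghw".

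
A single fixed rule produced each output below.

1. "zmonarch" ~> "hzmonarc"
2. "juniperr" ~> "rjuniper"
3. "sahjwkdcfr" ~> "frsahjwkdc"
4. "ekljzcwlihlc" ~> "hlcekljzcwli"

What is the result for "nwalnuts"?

snwalnut

The transformation: swap the front and back halves of the string, then move the first 3 characters to the end (rotate left by 3).
On "nwalnuts": the first step gives "nutsnwal", and the second then gives "snwalnut".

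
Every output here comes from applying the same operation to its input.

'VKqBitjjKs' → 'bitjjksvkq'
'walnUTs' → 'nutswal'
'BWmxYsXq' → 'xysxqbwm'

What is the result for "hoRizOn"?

Looking at the pairs, the operation is to move the first 3 characters to the end (rotate left by 3), then convert every letter to lowercase.
For "hoRizOn", step one produces "izOnhoR"; step two turns that into "izonhor".

izonhor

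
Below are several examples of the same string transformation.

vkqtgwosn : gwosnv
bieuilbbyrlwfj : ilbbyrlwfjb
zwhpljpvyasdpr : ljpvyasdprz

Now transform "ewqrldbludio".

ldbludioe

The rule is to move the first character to the end, then delete the first 3 characters.
For "ewqrldbludio", step one produces "wqrldbludioe"; step two turns that into "ldbludioe".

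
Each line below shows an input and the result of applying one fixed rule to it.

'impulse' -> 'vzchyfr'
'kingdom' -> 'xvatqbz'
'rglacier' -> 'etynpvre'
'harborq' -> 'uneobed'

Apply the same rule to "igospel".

Looking at the pairs, the operation is to shift every letter 13 places forward in the alphabet (wrapping around) — i.e. ROT13.
Doing the same to "igospel": "vtbfcry".

vtbfcry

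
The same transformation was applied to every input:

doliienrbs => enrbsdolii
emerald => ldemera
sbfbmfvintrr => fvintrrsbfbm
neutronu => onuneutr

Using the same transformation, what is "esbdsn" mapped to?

nesbds

The rule is to move the first 3 characters to the end (rotate left by 3), then move the first 2 characters to the end (rotate left by 2).
Applying both steps to "esbdsn": "dsnesb", then "nesbds".
(Check on "emerald": → "raldeme" → "ldemera" ✓)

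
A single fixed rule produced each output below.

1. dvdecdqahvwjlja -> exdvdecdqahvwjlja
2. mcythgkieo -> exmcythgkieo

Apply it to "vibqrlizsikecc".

Rule — prepend "ex".
On "vibqrlizsikecc" that produces "exvibqrlizsikecc".

exvibqrlizsikecc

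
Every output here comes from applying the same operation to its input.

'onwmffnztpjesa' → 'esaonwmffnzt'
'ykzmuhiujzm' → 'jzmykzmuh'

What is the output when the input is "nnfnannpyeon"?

Each output is the input with this applied: move the last 3 characters to the front (rotate right by 3), then delete the last 2 characters.
On "nnfnannpyeon": the first step gives "eonnnfnannpy", and the second then gives "eonnnfnann".
(Check on "onwmffnztpjesa": → "esaonwmffnztpj" → "esaonwmffnzt" ✓)

eonnnfnann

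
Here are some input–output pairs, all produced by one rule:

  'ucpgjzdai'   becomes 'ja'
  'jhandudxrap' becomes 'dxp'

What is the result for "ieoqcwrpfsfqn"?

cpf

Each output is the input with this applied: delete the first 2 characters, then keep one character in every 3, starting at position 3 (positions 3rd, 6th, 9th, ...).
"ieoqcwrpfsfqn" → "oqcwrpfsfqn" → "cpf".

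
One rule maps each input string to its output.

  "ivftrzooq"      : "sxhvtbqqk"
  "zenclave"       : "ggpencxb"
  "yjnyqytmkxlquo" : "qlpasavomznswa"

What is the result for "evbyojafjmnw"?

yxdaqlchlopg

Rule — shift every letter 2 places forward in the alphabet (wrapping around), then swap the first and last characters.
Starting from "evbyojafjmnw": after the first operation, "gxdaqlchlopy"; after the second, "yxdaqlchlopg".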